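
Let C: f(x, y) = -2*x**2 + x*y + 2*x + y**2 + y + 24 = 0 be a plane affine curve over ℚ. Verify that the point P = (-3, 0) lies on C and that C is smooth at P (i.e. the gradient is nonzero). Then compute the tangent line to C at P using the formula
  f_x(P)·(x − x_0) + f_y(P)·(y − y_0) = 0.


Tangent line at P: 14*x - 2*y + 42 = 0.

Step 1: f(-3, 0) = 0, so P lies on C.
Step 2: partial derivatives
  f_x(x, y) = -4*x + y + 2, f_y(x, y) = x + 2*y + 1.
  f_x(P) = 14, f_y(P) = -2 (gradient nonzero, so P is smooth).
Step 3: tangent line at P: 14·(x − -3) + -2·(y − 0) = 0.
Expanding: 14*x - 2*y + 42 = 0.


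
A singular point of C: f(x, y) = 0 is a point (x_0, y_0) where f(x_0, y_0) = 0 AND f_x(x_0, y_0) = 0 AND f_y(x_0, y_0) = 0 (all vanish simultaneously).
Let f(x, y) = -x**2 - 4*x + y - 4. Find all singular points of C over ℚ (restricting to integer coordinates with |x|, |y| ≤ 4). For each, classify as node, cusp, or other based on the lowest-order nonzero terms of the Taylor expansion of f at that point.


No singular points in the scanned grid; C is smooth there.

Compute partial derivatives:
  f_x = -2*x - 4.
  f_y = 1.
f_y = 1 is a nonzero constant, so f_y never vanishes: no point (x, y) can satisfy f = f_x = f_y = 0. In particular no (x, y) ∈ {−4, ..., 4}² is singular; the curve is smooth.


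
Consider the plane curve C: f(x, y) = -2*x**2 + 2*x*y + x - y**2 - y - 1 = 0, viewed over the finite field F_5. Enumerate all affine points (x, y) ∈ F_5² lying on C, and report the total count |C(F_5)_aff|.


Affine F_5-points: {(2, 1), (2, 2), (3, 2), (3, 3)}; count = 4.

For each of the 25 pairs (x, y) ∈ F_5², evaluate f(x, y) mod 5. Record the zeros.
  x = 0: [0↦4, 1↦2, 2↦3, 3↦2, 4↦4]  zeros at y ∈ ∅
  x = 1: [0↦3, 1↦3, 2↦1, 3↦2, 4↦1]  zeros at y ∈ ∅
  x = 2: [0↦3, 1↦0, 2↦0, 3↦3, 4↦4]  zeros at y ∈ {1, 2}
  x = 3: [0↦4, 1↦3, 2↦0, 3↦0, 4↦3]  zeros at y ∈ {2, 3}
  x = 4: [0↦1, 1↦2, 2↦1, 3↦3, 4↦3]  zeros at y ∈ ∅
Collecting zeros: affine points = {(2, 1), (2, 2), (3, 2), (3, 3)}.
Total count |C(F_5)_aff| = 4.


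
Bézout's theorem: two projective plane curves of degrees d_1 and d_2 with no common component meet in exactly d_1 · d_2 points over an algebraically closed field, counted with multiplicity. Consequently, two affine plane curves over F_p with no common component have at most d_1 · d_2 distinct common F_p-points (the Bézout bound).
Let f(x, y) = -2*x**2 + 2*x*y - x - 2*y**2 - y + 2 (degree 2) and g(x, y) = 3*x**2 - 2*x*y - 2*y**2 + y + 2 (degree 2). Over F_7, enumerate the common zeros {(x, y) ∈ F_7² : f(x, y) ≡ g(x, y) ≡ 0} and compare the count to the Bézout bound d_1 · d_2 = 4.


Common zeros: {(4, 2), (4, 5)}; count = 2; Bézout bound = 4.

deg(f) = 2, deg(g) = 2, so Bézout bound = 4.
Scan x ∈ F_7. For each x, list the y ∈ F_7 with f(x, y) ≡ 0 and those with g(x, y) ≡ 0 (mod 7); the common zeros in that column are the intersection.
  x = 0: f ≡ 0 at y ∈ ∅; g ≡ 0 at y ∈ ∅; common: ∅.
  x = 1: f ≡ 0 at y ∈ {2}; g ≡ 0 at y ∈ ∅; common: ∅.
  x = 2: f ≡ 0 at y ∈ {1, 4}; g ≡ 0 at y ∈ {0, 2}; common: ∅.
  x = 3: f ≡ 0 at y ∈ ∅; g ≡ 0 at y ∈ ∅; common: ∅.
  x = 4: f ≡ 0 at y ∈ {2, 5}; g ≡ 0 at y ∈ {2, 5}; common: {2, 5}.
  x = 5: f ≡ 0 at y ∈ {4}; g ≡ 0 at y ∈ {0, 6}; common: ∅.
  x = 6: f ≡ 0 at y ∈ ∅; g ≡ 0 at y ∈ {6}; common: ∅.
Collecting: common zeros = {(4, 2), (4, 5)}, so the count is 2.
Comparison with the Bézout bound: 2 ≤ 4 = deg(f)·deg(g), as expected for curves with no common component (the affine F_7-count falls short of the bound because intersections may lie at infinity, over extension fields, or carry multiplicity).


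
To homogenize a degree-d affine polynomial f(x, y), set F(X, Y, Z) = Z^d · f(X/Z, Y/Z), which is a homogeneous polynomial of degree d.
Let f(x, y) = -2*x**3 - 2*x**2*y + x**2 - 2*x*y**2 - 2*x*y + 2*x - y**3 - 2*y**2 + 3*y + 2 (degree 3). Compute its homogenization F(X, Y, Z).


F(X, Y, Z) = -2*X**3 - 2*X**2*Y + X**2*Z - 2*X*Y**2 - 2*X*Y*Z + 2*X*Z**2 - Y**3 - 2*Y**2*Z + 3*Y*Z**2 + 2*Z**3

deg(f) = 3.
Substitute x = X/Z, y = Y/Z into f, then multiply by Z^3.
  monomial -2·x^3·y^0 ↦ -2·X^3·Y^0·Z^0.
  monomial -2·x^2·y^1 ↦ -2·X^2·Y^1·Z^0.
  monomial 1·x^2·y^0 ↦ 1·X^2·Y^0·Z^1.
  monomial -2·x^1·y^2 ↦ -2·X^1·Y^2·Z^0.
  monomial -2·x^1·y^1 ↦ -2·X^1·Y^1·Z^1.
  monomial 2·x^1·y^0 ↦ 2·X^1·Y^0·Z^2.
  monomial -1·x^0·y^3 ↦ -1·X^0·Y^3·Z^0.
  monomial -2·x^0·y^2 ↦ -2·X^0·Y^2·Z^1.
  monomial 3·x^0·y^1 ↦ 3·X^0·Y^1·Z^2.
  monomial 2·x^0·y^0 ↦ 2·X^0·Y^0·Z^3.
Collecting: F(X, Y, Z) = -2*X**3 - 2*X**2*Y + X**2*Z - 2*X*Y**2 - 2*X*Y*Z + 2*X*Z**2 - Y**3 - 2*Y**2*Z + 3*Y*Z**2 + 2*Z**3.


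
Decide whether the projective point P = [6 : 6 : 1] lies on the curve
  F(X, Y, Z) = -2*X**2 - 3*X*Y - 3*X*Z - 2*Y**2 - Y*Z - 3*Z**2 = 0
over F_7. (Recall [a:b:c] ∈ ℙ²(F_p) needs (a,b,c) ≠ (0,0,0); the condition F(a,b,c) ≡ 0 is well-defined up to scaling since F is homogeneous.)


F(6,6,1) ≡ 1 (mod 7); P is NOT on the curve.

Evaluate F(6, 6, 1) term-by-term (mod 7).
  -2*X**2 ↦ -2·36·1·1 = -72
  -3*X*Y ↦ -3·6·6·1 = -108
  -3*X*Z ↦ -3·6·1·1 = -18
  -2*Y**2 ↦ -2·1·36·1 = -72
  -Y*Z ↦ -1·1·6·1 = -6
  -3*Z**2 ↦ -3·1·1·1 = -3
Sum: F(6, 6, 1) = (-72) + (-108) + (-18) + (-72) + (-6) + (-3) = -279.
Reducing mod 7: -279 ≡ 1 (mod 7).
Since F(a, b, c) ≡ 1 ≠ 0 (mod 7), P does NOT lie on the curve.


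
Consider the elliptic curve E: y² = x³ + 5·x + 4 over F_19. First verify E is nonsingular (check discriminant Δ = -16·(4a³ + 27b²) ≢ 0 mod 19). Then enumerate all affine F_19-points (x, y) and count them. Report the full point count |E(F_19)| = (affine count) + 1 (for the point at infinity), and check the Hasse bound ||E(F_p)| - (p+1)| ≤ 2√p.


Affine points = {(0, 2), (0, 17), (8, 9), (8, 10), (10, 3), (10, 16), (12, 5), (12, 14), (13, 9), (13, 10), (14, 5), (14, 14), (16, 0), (17, 9), (17, 10), (18, 6), (18, 13)}; affine count = 17; |E(F_19)| = 18.

Discriminant check: Δ ∝ 4a³ + 27b² = 4·5³ + 27·4² = 4·125 + 27·16 ≡ 1 (mod 19). Nonzero ⇒ E is nonsingular.
For each x ∈ F_19, compute rhs = x³ + 5·x + 4 mod 19, then count y ∈ F_19 with y² ≡ rhs.
  x = 0: rhs = 4, matching y values: 2, 17 (2 points).
  x = 1: rhs = 10, matching y values: none (0 points).
  x = 2: rhs = 3, matching y values: none (0 points).
  x = 3: rhs = 8, matching y values: none (0 points).
  x = 4: rhs = 12, matching y values: none (0 points).
  x = 5: rhs = 2, matching y values: none (0 points).
  x = 6: rhs = 3, matching y values: none (0 points).
  x = 7: rhs = 2, matching y values: none (0 points).
  x = 8: rhs = 5, matching y values: 9, 10 (2 points).
  x = 9: rhs = 18, matching y values: none (0 points).
  x = 10: rhs = 9, matching y values: 3, 16 (2 points).
  x = 11: rhs = 3, matching y values: none (0 points).
  x = 12: rhs = 6, matching y values: 5, 14 (2 points).
  x = 13: rhs = 5, matching y values: 9, 10 (2 points).
  x = 14: rhs = 6, matching y values: 5, 14 (2 points).
  x = 15: rhs = 15, matching y values: none (0 points).
  x = 16: rhs = 0, matching y values: 0 (1 points).
  x = 17: rhs = 5, matching y values: 9, 10 (2 points).
  x = 18: rhs = 17, matching y values: 6, 13 (2 points).
Total affine count: 17.
Full point count |E(F_19)| = 17 + 1 = 18.
Hasse bound: |18 − (19+1)| = |-2| = 2 ≤ 2√19 ≈ 8.7178 ✓.


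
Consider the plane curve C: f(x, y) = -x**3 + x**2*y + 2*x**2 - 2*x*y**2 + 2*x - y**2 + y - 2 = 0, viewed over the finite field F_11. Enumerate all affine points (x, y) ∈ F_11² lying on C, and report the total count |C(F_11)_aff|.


Affine F_11-points: {(0, 5), (0, 7), (1, 1), (1, 7), (3, 4), (3, 10), (5, 3), (6, 1), (7, 1), (7, 6), (8, 2), (8, 7), (9, 5), (9, 8)}; count = 14.

For each of the 121 pairs (x, y) ∈ F_11², evaluate f(x, y) mod 11. Record the zeros.
  x = 0: [0↦9, 1↦9, 2↦7, 3↦3, 4↦8, 5↦0, 6↦1, 7↦0, 8↦8, 9↦3, 10↦7]  zeros at y ∈ {5, 7}
  x = 1: [0↦1, 1↦0, 2↦4, 3↦2, 4↦5, 5↦2, 6↦4, 7↦0, 8↦1, 9↦7, 10↦7]  zeros at y ∈ {1, 7}
  x = 2: [0↦2, 1↦2, 2↦3, 3↦5, 4↦8, 5↦1, 6↦6, 7↦1, 8↦8, 9↦5, 10↦3]  zeros at y ∈ ∅
  x = 3: [0↦6, 1↦9, 2↦9, 3↦6, 4↦0, 5↦2, 6↦1, 7↦8, 8↦1, 9↦2, 10↦0]  zeros at y ∈ {4, 10}
  x = 4: [0↦7, 1↦4, 2↦5, 3↦10, 4↦8, 5↦10, 6↦5, 7↦4, 8↦7, 9↦3, 10↦3]  zeros at y ∈ ∅
  x = 5: [0↦10, 1↦3, 2↦7, 3↦0, 4↦4, 5↦8, 6↦1, 7↦5, 8↦9, 9↦2, 10↦6]  zeros at y ∈ {3}
  x = 6: [0↦9, 1↦0, 2↦9, 3↦3, 4↦4, 5↦1, 6↦5, 7↦5, 8↦1, 9↦4, 10↦3]  zeros at y ∈ {1}
  x = 7: [0↦9, 1↦0, 2↦5, 3↦2, 4↦2, 5↦5, 6↦0, 7↦9, 8↦10, 9↦3, 10↦10]  zeros at y ∈ {1, 6}
  x = 8: [0↦4, 1↦8, 2↦0, 3↦2, 4↦3, 5↦3, 6↦2, 7↦0, 8↦8, 9↦4, 10↦10]  zeros at y ∈ {2, 7}
  x = 9: [0↦10, 1↦7, 2↦10, 3↦8, 4↦1, 5↦0, 6↦5, 7↦5, 8↦0, 9↦1, 10↦8]  zeros at y ∈ {5, 8}
  x = 10: [0↦10, 1↦2, 2↦7, 3↦3, 4↦1, 5↦1, 6↦3, 7↦7, 8↦2, 9↦10, 10↦9]  zeros at y ∈ ∅
Collecting zeros: affine points = {(0, 5), (0, 7), (1, 1), (1, 7), (3, 4), (3, 10), (5, 3), (6, 1), (7, 1), (7, 6), (8, 2), (8, 7), (9, 5), (9, 8)}.
Total count |C(F_11)_aff| = 14.


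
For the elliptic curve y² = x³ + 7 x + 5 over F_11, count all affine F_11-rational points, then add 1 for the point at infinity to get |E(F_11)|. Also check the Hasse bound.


Affine points = {(0, 4), (0, 7), (2, 4), (2, 7), (3, 3), (3, 8), (4, 3), (4, 8), (5, 0), (7, 1), (7, 10), (8, 1), (8, 10), (9, 4), (9, 7)}; affine count = 15; |E(F_11)| = 16.

Discriminant check: Δ ∝ 4a³ + 27b² = 4·7³ + 27·5² = 4·343 + 27·25 ≡ 1 (mod 11). Nonzero ⇒ E is nonsingular.
For each x ∈ F_11, compute rhs = x³ + 7·x + 5 mod 11, then count y ∈ F_11 with y² ≡ rhs.
  x = 0: rhs = 5, matching y values: 4, 7 (2 points).
  x = 1: rhs = 2, matching y values: none (0 points).
  x = 2: rhs = 5, matching y values: 4, 7 (2 points).
  x = 3: rhs = 9, matching y values: 3, 8 (2 points).
  x = 4: rhs = 9, matching y values: 3, 8 (2 points).
  x = 5: rhs = 0, matching y values: 0 (1 points).
  x = 6: rhs = 10, matching y values: none (0 points).
  x = 7: rhs = 1, matching y values: 1, 10 (2 points).
  x = 8: rhs = 1, matching y values: 1, 10 (2 points).
  x = 9: rhs = 5, matching y values: 4, 7 (2 points).
  x = 10: rhs = 8, matching y values: none (0 points).
Total affine count: 15.
Full point count |E(F_11)| = 15 + 1 = 16.
Hasse bound: |16 − (11+1)| = |4| = 4 ≤ 2√11 ≈ 6.6332 ✓.


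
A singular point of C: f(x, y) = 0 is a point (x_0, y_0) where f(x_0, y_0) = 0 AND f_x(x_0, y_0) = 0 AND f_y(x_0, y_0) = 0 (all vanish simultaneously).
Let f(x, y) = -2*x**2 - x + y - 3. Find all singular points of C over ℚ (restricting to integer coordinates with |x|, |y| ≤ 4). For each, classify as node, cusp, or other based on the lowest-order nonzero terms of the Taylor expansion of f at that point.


No singular points in the scanned grid; C is smooth there.

Compute partial derivatives:
  f_x = -4*x - 1.
  f_y = 1.
f_y = 1 is a nonzero constant, so f_y never vanishes: no point (x, y) can satisfy f = f_x = f_y = 0. In particular no (x, y) ∈ {−4, ..., 4}² is singular; the curve is smooth.


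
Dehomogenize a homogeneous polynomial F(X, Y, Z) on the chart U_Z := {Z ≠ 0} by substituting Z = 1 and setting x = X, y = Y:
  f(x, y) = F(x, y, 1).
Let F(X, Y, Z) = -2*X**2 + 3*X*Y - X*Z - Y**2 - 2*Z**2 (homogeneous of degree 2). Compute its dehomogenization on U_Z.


f(x, y) = -2*x**2 + 3*x*y - x - y**2 - 2

On U_Z we set Z = 1. Each monomial c·X^i·Y^j·Z^k in F becomes c·x^i·y^j·1^k = c·x^i·y^j.
Substituting Z = 1: F(X, Y, 1) = -2*x**2 + 3*x*y - x - y**2 - 2.
Note: deg(f) ≤ deg(F) = 2; strict inequality happens when F is divisible by Z (lost terms).


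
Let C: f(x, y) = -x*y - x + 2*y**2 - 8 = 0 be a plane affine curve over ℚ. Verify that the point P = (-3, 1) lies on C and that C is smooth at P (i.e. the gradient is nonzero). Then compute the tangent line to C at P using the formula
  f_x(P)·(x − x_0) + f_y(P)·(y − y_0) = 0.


Tangent line at P: -2*x + 7*y - 13 = 0.

Step 1: f(-3, 1) = 0, so P lies on C.
Step 2: partial derivatives
  f_x(x, y) = -y - 1, f_y(x, y) = -x + 4*y.
  f_x(P) = -2, f_y(P) = 7 (gradient nonzero, so P is smooth).
Step 3: tangent line at P: -2·(x − -3) + 7·(y − 1) = 0.
Expanding: -2*x + 7*y - 13 = 0.


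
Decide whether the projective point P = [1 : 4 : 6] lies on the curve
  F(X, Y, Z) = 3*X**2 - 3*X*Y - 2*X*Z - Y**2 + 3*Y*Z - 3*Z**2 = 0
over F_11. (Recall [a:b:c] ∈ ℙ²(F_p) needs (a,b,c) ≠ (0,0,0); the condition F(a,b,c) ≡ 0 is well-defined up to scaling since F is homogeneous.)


F(1,4,6) ≡ 4 (mod 11); P is NOT on the curve.

Evaluate F(1, 4, 6) term-by-term (mod 11).
  3*X**2 ↦ 3·1·1·1 = 3
  -3*X*Y ↦ -3·1·4·1 = -12
  -2*X*Z ↦ -2·1·1·6 = -12
  -Y**2 ↦ -1·1·16·1 = -16
  3*Y*Z ↦ 3·1·4·6 = 72
  -3*Z**2 ↦ -3·1·1·36 = -108
Sum: F(1, 4, 6) = (3) + (-12) + (-12) + (-16) + (72) + (-108) = -73.
Reducing mod 11: -73 ≡ 4 (mod 11).
Since F(a, b, c) ≡ 4 ≠ 0 (mod 11), P does NOT lie on the curve.


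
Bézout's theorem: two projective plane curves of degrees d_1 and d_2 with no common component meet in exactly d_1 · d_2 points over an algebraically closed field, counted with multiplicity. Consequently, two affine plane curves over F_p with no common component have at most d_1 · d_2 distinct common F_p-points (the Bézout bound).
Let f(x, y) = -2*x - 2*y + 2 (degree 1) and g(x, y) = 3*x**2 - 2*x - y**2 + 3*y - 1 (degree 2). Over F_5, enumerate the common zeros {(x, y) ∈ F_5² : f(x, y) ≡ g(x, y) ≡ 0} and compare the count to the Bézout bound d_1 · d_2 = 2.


Common zeros: {(1, 0), (3, 3)}; count = 2; Bézout bound = 2.

deg(f) = 1, deg(g) = 2, so Bézout bound = 2.
Scan x ∈ F_5. For each x, list the y ∈ F_5 with f(x, y) ≡ 0 and those with g(x, y) ≡ 0 (mod 5); the common zeros in that column are the intersection.
  x = 0: f ≡ 0 at y ∈ {1}; g ≡ 0 at y ∈ {4}; common: ∅.
  x = 1: f ≡ 0 at y ∈ {0}; g ≡ 0 at y ∈ {0, 3}; common: {0}.
  x = 2: f ≡ 0 at y ∈ {4}; g ≡ 0 at y ∈ ∅; common: ∅.
  x = 3: f ≡ 0 at y ∈ {3}; g ≡ 0 at y ∈ {0, 3}; common: {3}.
  x = 4: f ≡ 0 at y ∈ {2}; g ≡ 0 at y ∈ {4}; common: ∅.
Collecting: common zeros = {(1, 0), (3, 3)}, so the count is 2.
Comparison with the Bézout bound: 2 ≤ 2 = deg(f)·deg(g), as expected for curves with no common component (the bound is attained).


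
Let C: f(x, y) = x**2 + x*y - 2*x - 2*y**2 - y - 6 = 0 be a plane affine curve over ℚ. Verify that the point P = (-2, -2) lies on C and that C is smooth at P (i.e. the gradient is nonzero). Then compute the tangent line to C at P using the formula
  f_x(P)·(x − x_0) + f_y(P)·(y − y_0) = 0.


Tangent line at P: -8*x + 5*y - 6 = 0.

Step 1: f(-2, -2) = 0, so P lies on C.
Step 2: partial derivatives
  f_x(x, y) = 2*x + y - 2, f_y(x, y) = x - 4*y - 1.
  f_x(P) = -8, f_y(P) = 5 (gradient nonzero, so P is smooth).
Step 3: tangent line at P: -8·(x − -2) + 5·(y − -2) = 0.
Expanding: -8*x + 5*y - 6 = 0.


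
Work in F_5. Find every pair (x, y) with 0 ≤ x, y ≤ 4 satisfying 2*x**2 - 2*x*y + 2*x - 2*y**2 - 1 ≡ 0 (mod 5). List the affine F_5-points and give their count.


Affine F_5-points: {(2, 1), (2, 2), (3, 1), (4, 2), (4, 4)}; count = 5.

For each of the 25 pairs (x, y) ∈ F_5², evaluate f(x, y) mod 5. Record the zeros.
  x = 0: [0↦4, 1↦2, 2↦1, 3↦1, 4↦2]  zeros at y ∈ ∅
  x = 1: [0↦3, 1↦4, 2↦1, 3↦4, 4↦3]  zeros at y ∈ ∅
  x = 2: [0↦1, 1↦0, 2↦0, 3↦1, 4↦3]  zeros at y ∈ {1, 2}
  x = 3: [0↦3, 1↦0, 2↦3, 3↦2, 4↦2]  zeros at y ∈ {1}
  x = 4: [0↦4, 1↦4, 2↦0, 3↦2, 4↦0]  zeros at y ∈ {2, 4}
Collecting zeros: affine points = {(2, 1), (2, 2), (3, 1), (4, 2), (4, 4)}.
Total count |C(F_5)_aff| = 5.


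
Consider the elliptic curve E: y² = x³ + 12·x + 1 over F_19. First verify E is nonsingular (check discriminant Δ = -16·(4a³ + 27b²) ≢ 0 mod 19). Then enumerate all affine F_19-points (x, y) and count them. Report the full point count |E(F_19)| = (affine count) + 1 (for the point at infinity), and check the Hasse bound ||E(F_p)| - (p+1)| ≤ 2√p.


Affine points = {(0, 1), (0, 18), (3, 8), (3, 11), (6, 2), (6, 17), (8, 1), (8, 18), (10, 0), (11, 1), (11, 18), (12, 7), (12, 12), (13, 6), (13, 13), (14, 5), (14, 14), (17, 8), (17, 11), (18, 8), (18, 11)}; affine count = 21; |E(F_19)| = 22.

Discriminant check: Δ ∝ 4a³ + 27b² = 4·12³ + 27·1² = 4·1728 + 27·1 ≡ 4 (mod 19). Nonzero ⇒ E is nonsingular.
For each x ∈ F_19, compute rhs = x³ + 12·x + 1 mod 19, then count y ∈ F_19 with y² ≡ rhs.
  x = 0: rhs = 1, matching y values: 1, 18 (2 points).
  x = 1: rhs = 14, matching y values: none (0 points).
  x = 2: rhs = 14, matching y values: none (0 points).
  x = 3: rhs = 7, matching y values: 8, 11 (2 points).
  x = 4: rhs = 18, matching y values: none (0 points).
  x = 5: rhs = 15, matching y values: none (0 points).
  x = 6: rhs = 4, matching y values: 2, 17 (2 points).
  x = 7: rhs = 10, matching y values: none (0 points).
  x = 8: rhs = 1, matching y values: 1, 18 (2 points).
  x = 9: rhs = 2, matching y values: none (0 points).
  x = 10: rhs = 0, matching y values: 0 (1 points).
  x = 11: rhs = 1, matching y values: 1, 18 (2 points).
  x = 12: rhs = 11, matching y values: 7, 12 (2 points).
  x = 13: rhs = 17, matching y values: 6, 13 (2 points).
  x = 14: rhs = 6, matching y values: 5, 14 (2 points).
  x = 15: rhs = 3, matching y values: none (0 points).
  x = 16: rhs = 14, matching y values: none (0 points).
  x = 17: rhs = 7, matching y values: 8, 11 (2 points).
  x = 18: rhs = 7, matching y values: 8, 11 (2 points).
Total affine count: 21.
Full point count |E(F_19)| = 21 + 1 = 22.
Hasse bound: |22 − (19+1)| = |2| = 2 ≤ 2√19 ≈ 8.7178 ✓.


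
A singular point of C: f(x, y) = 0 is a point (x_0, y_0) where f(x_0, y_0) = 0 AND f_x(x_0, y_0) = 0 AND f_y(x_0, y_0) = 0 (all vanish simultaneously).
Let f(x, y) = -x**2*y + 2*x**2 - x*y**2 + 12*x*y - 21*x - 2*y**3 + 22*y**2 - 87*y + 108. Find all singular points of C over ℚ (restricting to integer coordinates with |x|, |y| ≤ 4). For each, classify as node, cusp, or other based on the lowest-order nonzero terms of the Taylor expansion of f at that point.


Singular points: {(3, 3)}; classification: node.

Compute partial derivatives:
  f_x = -2*x*y + 4*x - y**2 + 12*y - 21.
  f_y = -x**2 - 2*x*y + 12*x - 6*y**2 + 44*y - 87.
Scan x_0 ∈ {−4, ..., 4}. For each x_0, f_y(x_0, y) is a polynomial in y; find its integer roots y ∈ {−4, ..., 4}, then test f_x and f at those candidates.
  x = -4: f_y(-4, y) = -6*y**2 + 52*y - 151; no integer root y with |y| ≤ 4.
  x = -3: f_y(-3, y) = -6*y**2 + 50*y - 132; no integer root y with |y| ≤ 4.
  x = -2: f_y(-2, y) = -6*y**2 + 48*y - 115; no integer root y with |y| ≤ 4.
  x = -1: f_y(-1, y) = -6*y**2 + 46*y - 100; no integer root y with |y| ≤ 4.
  x = 0: f_y(0, y) = -6*y**2 + 44*y - 87; no integer root y with |y| ≤ 4.
  x = 1: f_y(1, y) = -6*y**2 + 42*y - 76; no integer root y with |y| ≤ 4.
  x = 2: f_y(2, y) = -6*y**2 + 40*y - 67; no integer root y with |y| ≤ 4.
  x = 3: f_y(3, y) = -6*y**2 + 38*y - 60; vanishes at y ∈ {3}. (3, 3): f_x = 0, f = 0 — SINGULAR.
  x = 4: f_y(4, y) = -6*y**2 + 36*y - 55; no integer root y with |y| ≤ 4.
Only singular point on the grid: (3, 3).
Classify: substitute x = 3 + u, y = 3 + v and expand: f = -u**2*v - u**2 - u*v**2 - 2*v**3 + v**2.
No constant or linear terms (consistent with a singular point). Quadratic part: -u**2 + v**2. Cubic part: -u**2*v - u*v**2 - 2*v**3.
The quadratic part v**2 - u**2 = (v − u)(v + u) splits into two distinct linear factors, so there are two distinct tangent lines y − 3 = ±(x − 3) — this is a node (ordinary double point).
Classification: node.


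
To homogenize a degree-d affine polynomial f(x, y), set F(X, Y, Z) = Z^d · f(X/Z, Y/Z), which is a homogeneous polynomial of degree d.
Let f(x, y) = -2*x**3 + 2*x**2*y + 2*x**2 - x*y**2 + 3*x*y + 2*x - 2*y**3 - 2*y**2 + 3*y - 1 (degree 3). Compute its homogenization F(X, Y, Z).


F(X, Y, Z) = -2*X**3 + 2*X**2*Y + 2*X**2*Z - X*Y**2 + 3*X*Y*Z + 2*X*Z**2 - 2*Y**3 - 2*Y**2*Z + 3*Y*Z**2 - Z**3

deg(f) = 3.
Substitute x = X/Z, y = Y/Z into f, then multiply by Z^3.
  monomial -2·x^3·y^0 ↦ -2·X^3·Y^0·Z^0.
  monomial 2·x^2·y^1 ↦ 2·X^2·Y^1·Z^0.
  monomial 2·x^2·y^0 ↦ 2·X^2·Y^0·Z^1.
  monomial -1·x^1·y^2 ↦ -1·X^1·Y^2·Z^0.
  monomial 3·x^1·y^1 ↦ 3·X^1·Y^1·Z^1.
  monomial 2·x^1·y^0 ↦ 2·X^1·Y^0·Z^2.
  monomial -2·x^0·y^3 ↦ -2·X^0·Y^3·Z^0.
  monomial -2·x^0·y^2 ↦ -2·X^0·Y^2·Z^1.
  monomial 3·x^0·y^1 ↦ 3·X^0·Y^1·Z^2.
  monomial -1·x^0·y^0 ↦ -1·X^0·Y^0·Z^3.
Collecting: F(X, Y, Z) = -2*X**3 + 2*X**2*Y + 2*X**2*Z - X*Y**2 + 3*X*Y*Z + 2*X*Z**2 - 2*Y**3 - 2*Y**2*Z + 3*Y*Z**2 - Z**3.


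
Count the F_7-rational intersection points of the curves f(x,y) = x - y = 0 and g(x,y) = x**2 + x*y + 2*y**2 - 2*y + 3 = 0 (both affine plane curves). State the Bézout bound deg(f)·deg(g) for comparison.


Common zeros: ∅; count = 0; Bézout bound = 2.

deg(f) = 1, deg(g) = 2, so Bézout bound = 2.
Scan x ∈ F_7. For each x, list the y ∈ F_7 with f(x, y) ≡ 0 and those with g(x, y) ≡ 0 (mod 7); the common zeros in that column are the intersection.
  x = 0: f ≡ 0 at y ∈ {0}; g ≡ 0 at y ∈ {2, 6}; common: ∅.
  x = 1: f ≡ 0 at y ∈ {1}; g ≡ 0 at y ∈ {5, 6}; common: ∅.
  x = 2: f ≡ 0 at y ∈ {2}; g ≡ 0 at y ∈ {0}; common: ∅.
  x = 3: f ≡ 0 at y ∈ {3}; g ≡ 0 at y ∈ ∅; common: ∅.
  x = 4: f ≡ 0 at y ∈ {4}; g ≡ 0 at y ∈ ∅; common: ∅.
  x = 5: f ≡ 0 at y ∈ {5}; g ≡ 0 at y ∈ {0, 2}; common: ∅.
  x = 6: f ≡ 0 at y ∈ {6}; g ≡ 0 at y ∈ ∅; common: ∅.
Collecting: common zeros = ∅, so the count is 0.
Comparison with the Bézout bound: 0 ≤ 2 = deg(f)·deg(g), as expected for curves with no common component (the affine F_7-count falls short of the bound because intersections may lie at infinity, over extension fields, or carry multiplicity).


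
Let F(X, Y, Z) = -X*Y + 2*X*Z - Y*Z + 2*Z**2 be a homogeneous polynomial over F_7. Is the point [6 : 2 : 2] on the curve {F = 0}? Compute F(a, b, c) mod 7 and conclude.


F(6,2,2) ≡ 2 (mod 7); P is NOT on the curve.

Evaluate F(6, 2, 2) term-by-term (mod 7).
  -X*Y ↦ -1·6·2·1 = -12
  2*X*Z ↦ 2·6·1·2 = 24
  -Y*Z ↦ -1·1·2·2 = -4
  2*Z**2 ↦ 2·1·1·4 = 8
Sum: F(6, 2, 2) = (-12) + (24) + (-4) + (8) = 16.
Reducing mod 7: 16 ≡ 2 (mod 7).
Since F(a, b, c) ≡ 2 ≠ 0 (mod 7), P does NOT lie on the curve.


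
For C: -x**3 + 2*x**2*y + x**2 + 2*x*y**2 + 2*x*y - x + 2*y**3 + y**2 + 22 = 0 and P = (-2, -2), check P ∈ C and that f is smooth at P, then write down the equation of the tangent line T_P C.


Tangent line at P: 3*x + 40*y + 86 = 0.

Step 1: f(-2, -2) = 0, so P lies on C.
Step 2: partial derivatives
  f_x(x, y) = -3*x**2 + 4*x*y + 2*x + 2*y**2 + 2*y - 1, f_y(x, y) = 2*x**2 + 4*x*y + 2*x + 6*y**2 + 2*y.
  f_x(P) = 3, f_y(P) = 40 (gradient nonzero, so P is smooth).
Step 3: tangent line at P: 3·(x − -2) + 40·(y − -2) = 0.
Expanding: 3*x + 40*y + 86 = 0.


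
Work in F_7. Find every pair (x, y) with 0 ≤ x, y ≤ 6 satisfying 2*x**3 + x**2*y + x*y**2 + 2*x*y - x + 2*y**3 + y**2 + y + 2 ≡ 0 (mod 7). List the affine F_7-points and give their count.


Affine F_7-points: {(0, 6), (1, 2), (3, 5), (4, 0), (4, 4)}; count = 5.

For each of the 49 pairs (x, y) ∈ F_7², evaluate f(x, y) mod 7. Record the zeros.
  x = 0: [0↦2, 1↦6, 2↦3, 3↦5, 4↦3, 5↦2, 6↦0]  zeros at y ∈ {6}
  x = 1: [0↦3, 1↦4, 2↦0, 3↦3, 4↦4, 5↦1, 6↦6]  zeros at y ∈ {2}
  x = 2: [0↦2, 1↦2, 2↦6, 3↦5, 4↦4, 5↦1, 6↦1]  zeros at y ∈ ∅
  x = 3: [0↦4, 1↦5, 2↦5, 3↦2, 4↦1, 5↦0, 6↦4]  zeros at y ∈ {5}
  x = 4: [0↦0, 1↦4, 2↦2, 3↦6, 4↦0, 5↦3, 6↦6]  zeros at y ∈ {0, 4}
  x = 5: [0↦2, 1↦4, 2↦2, 3↦1, 4↦6, 5↦1, 6↦5]  zeros at y ∈ ∅
  x = 6: [0↦1, 1↦3, 2↦3, 3↦6, 4↦3, 5↦6, 6↦6]  zeros at y ∈ ∅
Collecting zeros: affine points = {(0, 6), (1, 2), (3, 5), (4, 0), (4, 4)}.
Total count |C(F_7)_aff| = 5.


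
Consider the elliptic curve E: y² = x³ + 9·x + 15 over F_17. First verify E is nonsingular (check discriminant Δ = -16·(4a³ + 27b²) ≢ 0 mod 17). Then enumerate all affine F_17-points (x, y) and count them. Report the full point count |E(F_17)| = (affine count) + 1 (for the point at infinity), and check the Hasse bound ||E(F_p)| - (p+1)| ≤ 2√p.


Affine points = {(0, 7), (0, 10), (1, 5), (1, 12), (3, 1), (3, 16), (4, 8), (4, 9), (5, 7), (5, 10), (6, 8), (6, 9), (7, 8), (7, 9), (8, 2), (8, 15), (9, 3), (9, 14), (10, 0), (11, 0), (12, 7), (12, 10), (13, 0)}; affine count = 23; |E(F_17)| = 24.

Discriminant check: Δ ∝ 4a³ + 27b² = 4·9³ + 27·15² = 4·729 + 27·225 ≡ 15 (mod 17). Nonzero ⇒ E is nonsingular.
For each x ∈ F_17, compute rhs = x³ + 9·x + 15 mod 17, then count y ∈ F_17 with y² ≡ rhs.
  x = 0: rhs = 15, matching y values: 7, 10 (2 points).
  x = 1: rhs = 8, matching y values: 5, 12 (2 points).
  x = 2: rhs = 7, matching y values: none (0 points).
  x = 3: rhs = 1, matching y values: 1, 16 (2 points).
  x = 4: rhs = 13, matching y values: 8, 9 (2 points).
  x = 5: rhs = 15, matching y values: 7, 10 (2 points).
  x = 6: rhs = 13, matching y values: 8, 9 (2 points).
  x = 7: rhs = 13, matching y values: 8, 9 (2 points).
  x = 8: rhs = 4, matching y values: 2, 15 (2 points).
  x = 9: rhs = 9, matching y values: 3, 14 (2 points).
  x = 10: rhs = 0, matching y values: 0 (1 points).
  x = 11: rhs = 0, matching y values: 0 (1 points).
  x = 12: rhs = 15, matching y values: 7, 10 (2 points).
  x = 13: rhs = 0, matching y values: 0 (1 points).
  x = 14: rhs = 12, matching y values: none (0 points).
  x = 15: rhs = 6, matching y values: none (0 points).
  x = 16: rhs = 5, matching y values: none (0 points).
Total affine count: 23.
Full point count |E(F_17)| = 23 + 1 = 24.
Hasse bound: |24 − (17+1)| = |6| = 6 ≤ 2√17 ≈ 8.2462 ✓.


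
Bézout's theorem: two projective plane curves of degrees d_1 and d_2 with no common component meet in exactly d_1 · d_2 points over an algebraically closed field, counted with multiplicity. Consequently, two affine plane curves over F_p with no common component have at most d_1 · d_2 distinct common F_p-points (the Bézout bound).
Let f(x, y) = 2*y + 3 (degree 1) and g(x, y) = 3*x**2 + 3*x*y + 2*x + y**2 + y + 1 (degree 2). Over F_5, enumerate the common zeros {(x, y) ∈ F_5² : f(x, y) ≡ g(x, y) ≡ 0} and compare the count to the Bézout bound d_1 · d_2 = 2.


Common zeros: {(2, 1), (3, 1)}; count = 2; Bézout bound = 2.

deg(f) = 1, deg(g) = 2, so Bézout bound = 2.
Scan x ∈ F_5. For each x, list the y ∈ F_5 with f(x, y) ≡ 0 and those with g(x, y) ≡ 0 (mod 5); the common zeros in that column are the intersection.
  x = 0: f ≡ 0 at y ∈ {1}; g ≡ 0 at y ∈ ∅; common: ∅.
  x = 1: f ≡ 0 at y ∈ {1}; g ≡ 0 at y ∈ ∅; common: ∅.
  x = 2: f ≡ 0 at y ∈ {1}; g ≡ 0 at y ∈ {1, 2}; common: {1}.
  x = 3: f ≡ 0 at y ∈ {1}; g ≡ 0 at y ∈ {1, 4}; common: {1}.
  x = 4: f ≡ 0 at y ∈ {1}; g ≡ 0 at y ∈ {3, 4}; common: ∅.
Collecting: common zeros = {(2, 1), (3, 1)}, so the count is 2.
Comparison with the Bézout bound: 2 ≤ 2 = deg(f)·deg(g), as expected for curves with no common component (the bound is attained).


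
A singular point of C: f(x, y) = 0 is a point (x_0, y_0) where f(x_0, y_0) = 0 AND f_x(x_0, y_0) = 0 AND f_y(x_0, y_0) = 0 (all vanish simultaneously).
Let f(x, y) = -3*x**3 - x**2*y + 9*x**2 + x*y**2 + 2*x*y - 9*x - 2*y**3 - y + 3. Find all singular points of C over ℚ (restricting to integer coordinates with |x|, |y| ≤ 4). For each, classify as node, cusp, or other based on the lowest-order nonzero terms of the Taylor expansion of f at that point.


Singular points: {(1, 0)}; classification: cusp.

Compute partial derivatives:
  f_x = -9*x**2 - 2*x*y + 18*x + y**2 + 2*y - 9.
  f_y = -x**2 + 2*x*y + 2*x - 6*y**2 - 1.
Scan x_0 ∈ {−4, ..., 4}. For each x_0, f_y(x_0, y) is a polynomial in y; find its integer roots y ∈ {−4, ..., 4}, then test f_x and f at those candidates.
  x = -4: f_y(-4, y) = -6*y**2 - 8*y - 25; no integer root y with |y| ≤ 4.
  x = -3: f_y(-3, y) = -6*y**2 - 6*y - 16; no integer root y with |y| ≤ 4.
  x = -2: f_y(-2, y) = -6*y**2 - 4*y - 9; no integer root y with |y| ≤ 4.
  x = -1: f_y(-1, y) = -6*y**2 - 2*y - 4; no integer root y with |y| ≤ 4.
  x = 0: f_y(0, y) = -6*y**2 - 1; no integer root y with |y| ≤ 4.
  x = 1: f_y(1, y) = -6*y**2 + 2*y; vanishes at y ∈ {0}. (1, 0): f_x = 0, f = 0 — SINGULAR.
  x = 2: f_y(2, y) = -6*y**2 + 4*y - 1; no integer root y with |y| ≤ 4.
  x = 3: f_y(3, y) = -6*y**2 + 6*y - 4; no integer root y with |y| ≤ 4.
  x = 4: f_y(4, y) = -6*y**2 + 8*y - 9; no integer root y with |y| ≤ 4.
Only singular point on the grid: (1, 0).
Classify: substitute x = 1 + u, y = 0 + v and expand: f = -3*u**3 - u**2*v + u*v**2 - 2*v**3 + v**2.
No constant or linear terms (consistent with a singular point). Quadratic part: v**2. Cubic part: -3*u**3 - u**2*v + u*v**2 - 2*v**3.
The quadratic part v**2 is a perfect square, so there is a single (double) tangent line v = 0, i.e. y = 0. Restricting the cubic part to that line (v = 0) leaves -3*u**3 ≠ 0, so f is not divisible by v and the branch is v² ≈ 3*u**3 to lowest order — this is a cusp.
Classification: cusp.


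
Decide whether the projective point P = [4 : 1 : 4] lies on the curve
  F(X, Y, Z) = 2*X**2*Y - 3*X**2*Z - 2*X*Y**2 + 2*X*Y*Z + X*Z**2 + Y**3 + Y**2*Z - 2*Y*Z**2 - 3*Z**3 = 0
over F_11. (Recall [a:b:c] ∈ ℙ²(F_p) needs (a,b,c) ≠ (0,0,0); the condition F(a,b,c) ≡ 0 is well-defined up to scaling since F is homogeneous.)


F(4,1,4) ≡ 6 (mod 11); P is NOT on the curve.

Evaluate F(4, 1, 4) term-by-term (mod 11).
  2*X**2*Y ↦ 2·16·1·1 = 32
  -3*X**2*Z ↦ -3·16·1·4 = -192
  -2*X*Y**2 ↦ -2·4·1·1 = -8
  2*X*Y*Z ↦ 2·4·1·4 = 32
  X*Z**2 ↦ 1·4·1·16 = 64
  Y**3 ↦ 1·1·1·1 = 1
  Y**2*Z ↦ 1·1·1·4 = 4
  -2*Y*Z**2 ↦ -2·1·1·16 = -32
  -3*Z**3 ↦ -3·1·1·64 = -192
Sum: F(4, 1, 4) = (32) + (-192) + (-8) + (32) + (64) + (1) + (4) + (-32) + (-192) = -291.
Reducing mod 11: -291 ≡ 6 (mod 11).
Since F(a, b, c) ≡ 6 ≠ 0 (mod 11), P does NOT lie on the curve.


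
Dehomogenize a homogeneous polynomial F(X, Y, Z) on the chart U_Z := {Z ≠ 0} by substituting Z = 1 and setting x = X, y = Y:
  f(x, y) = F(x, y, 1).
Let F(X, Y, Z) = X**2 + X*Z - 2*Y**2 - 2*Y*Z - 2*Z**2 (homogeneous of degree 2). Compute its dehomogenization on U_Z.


f(x, y) = x**2 + x - 2*y**2 - 2*y - 2

On U_Z we set Z = 1. Each monomial c·X^i·Y^j·Z^k in F becomes c·x^i·y^j·1^k = c·x^i·y^j.
Substituting Z = 1: F(X, Y, 1) = x**2 + x - 2*y**2 - 2*y - 2.
Note: deg(f) ≤ deg(F) = 2; strict inequality happens when F is divisible by Z (lost terms).


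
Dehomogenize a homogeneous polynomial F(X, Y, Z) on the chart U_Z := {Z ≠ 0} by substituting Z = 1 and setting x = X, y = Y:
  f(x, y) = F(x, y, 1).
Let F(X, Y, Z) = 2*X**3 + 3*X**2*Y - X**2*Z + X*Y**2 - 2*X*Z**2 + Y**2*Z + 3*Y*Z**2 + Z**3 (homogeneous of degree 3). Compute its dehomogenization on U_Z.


f(x, y) = 2*x**3 + 3*x**2*y - x**2 + x*y**2 - 2*x + y**2 + 3*y + 1

On U_Z we set Z = 1. Each monomial c·X^i·Y^j·Z^k in F becomes c·x^i·y^j·1^k = c·x^i·y^j.
Substituting Z = 1: F(X, Y, 1) = 2*x**3 + 3*x**2*y - x**2 + x*y**2 - 2*x + y**2 + 3*y + 1.
Note: deg(f) ≤ deg(F) = 3; strict inequality happens when F is divisible by Z (lost terms).


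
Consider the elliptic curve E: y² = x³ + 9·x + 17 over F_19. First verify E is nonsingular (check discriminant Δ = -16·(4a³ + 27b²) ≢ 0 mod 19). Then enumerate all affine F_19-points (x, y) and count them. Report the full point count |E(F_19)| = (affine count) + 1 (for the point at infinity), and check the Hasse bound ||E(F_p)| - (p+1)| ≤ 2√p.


Affine points = {(0, 6), (0, 13), (2, 9), (2, 10), (5, 4), (5, 15), (7, 9), (7, 10), (10, 9), (10, 10), (16, 1), (16, 18), (18, 8), (18, 11)}; affine count = 14; |E(F_19)| = 15.

Discriminant check: Δ ∝ 4a³ + 27b² = 4·9³ + 27·17² = 4·729 + 27·289 ≡ 3 (mod 19). Nonzero ⇒ E is nonsingular.
For each x ∈ F_19, compute rhs = x³ + 9·x + 17 mod 19, then count y ∈ F_19 with y² ≡ rhs.
  x = 0: rhs = 17, matching y values: 6, 13 (2 points).
  x = 1: rhs = 8, matching y values: none (0 points).
  x = 2: rhs = 5, matching y values: 9, 10 (2 points).
  x = 3: rhs = 14, matching y values: none (0 points).
  x = 4: rhs = 3, matching y values: none (0 points).
  x = 5: rhs = 16, matching y values: 4, 15 (2 points).
  x = 6: rhs = 2, matching y values: none (0 points).
  x = 7: rhs = 5, matching y values: 9, 10 (2 points).
  x = 8: rhs = 12, matching y values: none (0 points).
  x = 9: rhs = 10, matching y values: none (0 points).
  x = 10: rhs = 5, matching y values: 9, 10 (2 points).
  x = 11: rhs = 3, matching y values: none (0 points).
  x = 12: rhs = 10, matching y values: none (0 points).
  x = 13: rhs = 13, matching y values: none (0 points).
  x = 14: rhs = 18, matching y values: none (0 points).
  x = 15: rhs = 12, matching y values: none (0 points).
  x = 16: rhs = 1, matching y values: 1, 18 (2 points).
  x = 17: rhs = 10, matching y values: none (0 points).
  x = 18: rhs = 7, matching y values: 8, 11 (2 points).
Total affine count: 14.
Full point count |E(F_19)| = 14 + 1 = 15.
Hasse bound: |15 − (19+1)| = |-5| = 5 ≤ 2√19 ≈ 8.7178 ✓.


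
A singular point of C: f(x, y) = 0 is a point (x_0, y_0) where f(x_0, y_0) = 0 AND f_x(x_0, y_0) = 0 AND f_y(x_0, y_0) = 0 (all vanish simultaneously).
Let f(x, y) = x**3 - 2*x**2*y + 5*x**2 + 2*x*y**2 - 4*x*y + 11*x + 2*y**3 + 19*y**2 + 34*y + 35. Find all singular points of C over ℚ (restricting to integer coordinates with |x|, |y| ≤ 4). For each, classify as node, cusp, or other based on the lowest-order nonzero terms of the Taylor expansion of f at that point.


Singular points: {(-3, -2)}; classification: cusp.

Compute partial derivatives:
  f_x = 3*x**2 - 4*x*y + 10*x + 2*y**2 - 4*y + 11.
  f_y = -2*x**2 + 4*x*y - 4*x + 6*y**2 + 38*y + 34.
Scan x_0 ∈ {−4, ..., 4}. For each x_0, f_y(x_0, y) is a polynomial in y; find its integer roots y ∈ {−4, ..., 4}, then test f_x and f at those candidates.
  x = -4: f_y(-4, y) = 6*y**2 + 22*y + 18; no integer root y with |y| ≤ 4.
  x = -3: f_y(-3, y) = 6*y**2 + 26*y + 28; vanishes at y ∈ {-2}. (-3, -2): f_x = 0, f = 0 — SINGULAR.
  x = -2: f_y(-2, y) = 6*y**2 + 30*y + 34; no integer root y with |y| ≤ 4.
  x = -1: f_y(-1, y) = 6*y**2 + 34*y + 36; no integer root y with |y| ≤ 4.
  x = 0: f_y(0, y) = 6*y**2 + 38*y + 34; no integer root y with |y| ≤ 4.
  x = 1: f_y(1, y) = 6*y**2 + 42*y + 28; no integer root y with |y| ≤ 4.
  x = 2: f_y(2, y) = 6*y**2 + 46*y + 18; no integer root y with |y| ≤ 4.
  x = 3: f_y(3, y) = 6*y**2 + 50*y + 4; no integer root y with |y| ≤ 4.
  x = 4: f_y(4, y) = 6*y**2 + 54*y - 14; no integer root y with |y| ≤ 4.
Only singular point on the grid: (-3, -2).
Classify: substitute x = -3 + u, y = -2 + v and expand: f = u**3 - 2*u**2*v + 2*u*v**2 + 2*v**3 + v**2.
No constant or linear terms (consistent with a singular point). Quadratic part: v**2. Cubic part: u**3 - 2*u**2*v + 2*u*v**2 + 2*v**3.
The quadratic part v**2 is a perfect square, so there is a single (double) tangent line v = 0, i.e. y = -2. Restricting the cubic part to that line (v = 0) leaves u**3 ≠ 0, so f is not divisible by v and the branch is v² ≈ -u**3 to lowest order — this is a cusp.
Classification: cusp.


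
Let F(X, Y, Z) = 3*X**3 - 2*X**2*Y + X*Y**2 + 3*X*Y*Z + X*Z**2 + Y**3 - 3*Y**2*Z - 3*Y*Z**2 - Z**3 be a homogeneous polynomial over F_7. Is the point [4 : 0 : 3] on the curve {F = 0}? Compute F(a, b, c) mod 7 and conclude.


F(4,0,3) ≡ 5 (mod 7); P is NOT on the curve.

Evaluate F(4, 0, 3) term-by-term (mod 7).
  3*X**3 ↦ 3·64·1·1 = 192
  -2*X**2*Y ↦ -2·16·0·1 = 0
  X*Y**2 ↦ 1·4·0·1 = 0
  3*X*Y*Z ↦ 3·4·0·3 = 0
  X*Z**2 ↦ 1·4·1·9 = 36
  Y**3 ↦ 1·1·0·1 = 0
  -3*Y**2*Z ↦ -3·1·0·3 = 0
  -3*Y*Z**2 ↦ -3·1·0·9 = 0
  -Z**3 ↦ -1·1·1·27 = -27
Sum: F(4, 0, 3) = (192) + (0) + (0) + (0) + (36) + (0) + (0) + (0) + (-27) = 201.
Reducing mod 7: 201 ≡ 5 (mod 7).
Since F(a, b, c) ≡ 5 ≠ 0 (mod 7), P does NOT lie on the curve.


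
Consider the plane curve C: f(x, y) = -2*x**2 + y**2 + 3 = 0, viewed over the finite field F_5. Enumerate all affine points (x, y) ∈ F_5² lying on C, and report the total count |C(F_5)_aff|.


Affine F_5-points: {(1, 2), (1, 3), (2, 0), (3, 0), (4, 2), (4, 3)}; count = 6.

For each of the 25 pairs (x, y) ∈ F_5², evaluate f(x, y) mod 5. Record the zeros.
  x = 0: [0↦3, 1↦4, 2↦2, 3↦2, 4↦4]  zeros at y ∈ ∅
  x = 1: [0↦1, 1↦2, 2↦0, 3↦0, 4↦2]  zeros at y ∈ {2, 3}
  x = 2: [0↦0, 1↦1, 2↦4, 3↦4, 4↦1]  zeros at y ∈ {0}
  x = 3: [0↦0, 1↦1, 2↦4, 3↦4, 4↦1]  zeros at y ∈ {0}
  x = 4: [0↦1, 1↦2, 2↦0, 3↦0, 4↦2]  zeros at y ∈ {2, 3}
Collecting zeros: affine points = {(1, 2), (1, 3), (2, 0), (3, 0), (4, 2), (4, 3)}.
Total count |C(F_5)_aff| = 6.


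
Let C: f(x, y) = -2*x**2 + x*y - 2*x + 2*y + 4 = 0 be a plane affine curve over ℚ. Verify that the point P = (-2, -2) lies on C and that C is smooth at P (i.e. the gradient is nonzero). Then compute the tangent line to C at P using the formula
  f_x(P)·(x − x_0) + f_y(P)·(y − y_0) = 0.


Tangent line at P: 4*x + 8 = 0.

Step 1: f(-2, -2) = 0, so P lies on C.
Step 2: partial derivatives
  f_x(x, y) = -4*x + y - 2, f_y(x, y) = x + 2.
  f_x(P) = 4, f_y(P) = 0 (gradient nonzero, so P is smooth).
Step 3: tangent line at P: 4·(x − -2) + 0·(y − -2) = 0.
Expanding: 4*x + 8 = 0.


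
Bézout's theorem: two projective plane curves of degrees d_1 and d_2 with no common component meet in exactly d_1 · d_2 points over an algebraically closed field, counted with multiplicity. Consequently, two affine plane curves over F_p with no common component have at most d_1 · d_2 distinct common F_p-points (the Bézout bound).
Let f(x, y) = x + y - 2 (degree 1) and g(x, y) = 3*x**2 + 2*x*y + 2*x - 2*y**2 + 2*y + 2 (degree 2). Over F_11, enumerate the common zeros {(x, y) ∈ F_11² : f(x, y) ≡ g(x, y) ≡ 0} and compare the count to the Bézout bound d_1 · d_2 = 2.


Common zeros: {(5, 8), (7, 6)}; count = 2; Bézout bound = 2.

deg(f) = 1, deg(g) = 2, so Bézout bound = 2.
Scan x ∈ F_11. For each x, list the y ∈ F_11 with f(x, y) ≡ 0 and those with g(x, y) ≡ 0 (mod 11); the common zeros in that column are the intersection.
  x = 0: f ≡ 0 at y ∈ {2}; g ≡ 0 at y ∈ {4, 8}; common: ∅.
  x = 1: f ≡ 0 at y ∈ {1}; g ≡ 0 at y ∈ ∅; common: ∅.
  x = 2: f ≡ 0 at y ∈ {0}; g ≡ 0 at y ∈ {1, 2}; common: ∅.
  x = 3: f ≡ 0 at y ∈ {10}; g ≡ 0 at y ∈ {6, 9}; common: ∅.
  x = 4: f ≡ 0 at y ∈ {9}; g ≡ 0 at y ∈ {1, 4}; common: ∅.
  x = 5: f ≡ 0 at y ∈ {8}; g ≡ 0 at y ∈ {8, 9}; common: {8}.
  x = 6: f ≡ 0 at y ∈ {7}; g ≡ 0 at y ∈ ∅; common: ∅.
  x = 7: f ≡ 0 at y ∈ {6}; g ≡ 0 at y ∈ {2, 6}; common: {6}.
  x = 8: f ≡ 0 at y ∈ {5}; g ≡ 0 at y ∈ ∅; common: ∅.
  x = 9: f ≡ 0 at y ∈ {4}; g ≡ 0 at y ∈ ∅; common: ∅.
  x = 10: f ≡ 0 at y ∈ {3}; g ≡ 0 at y ∈ ∅; common: ∅.
Collecting: common zeros = {(5, 8), (7, 6)}, so the count is 2.
Comparison with the Bézout bound: 2 ≤ 2 = deg(f)·deg(g), as expected for curves with no common component (the bound is attained).


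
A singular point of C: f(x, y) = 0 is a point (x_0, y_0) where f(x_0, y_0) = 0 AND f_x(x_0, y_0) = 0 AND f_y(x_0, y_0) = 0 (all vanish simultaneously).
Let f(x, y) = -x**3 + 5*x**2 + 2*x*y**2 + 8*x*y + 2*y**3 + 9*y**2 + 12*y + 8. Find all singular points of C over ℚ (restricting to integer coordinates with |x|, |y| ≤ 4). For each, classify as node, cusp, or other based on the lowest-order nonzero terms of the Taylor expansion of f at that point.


Singular points: {(2, -2)}; classification: node.

Compute partial derivatives:
  f_x = -3*x**2 + 10*x + 2*y**2 + 8*y.
  f_y = 4*x*y + 8*x + 6*y**2 + 18*y + 12.
Scan x_0 ∈ {−4, ..., 4}. For each x_0, f_y(x_0, y) is a polynomial in y; find its integer roots y ∈ {−4, ..., 4}, then test f_x and f at those candidates.
  x = -4: f_y(-4, y) = 6*y**2 + 2*y - 20; vanishes at y ∈ {-2}. (-4, -2): f_x = -96 ≠ 0.
  x = -3: f_y(-3, y) = 6*y**2 + 6*y - 12; vanishes at y ∈ {-2, 1}. (-3, -2): f_x = -65 ≠ 0; (-3, 1): f_x = -47 ≠ 0.
  x = -2: f_y(-2, y) = 6*y**2 + 10*y - 4; vanishes at y ∈ {-2}. (-2, -2): f_x = -40 ≠ 0.
  x = -1: f_y(-1, y) = 6*y**2 + 14*y + 4; vanishes at y ∈ {-2}. (-1, -2): f_x = -21 ≠ 0.
  x = 0: f_y(0, y) = 6*y**2 + 18*y + 12; vanishes at y ∈ {-2, -1}. (0, -2): f_x = -8 ≠ 0; (0, -1): f_x = -6 ≠ 0.
  x = 1: f_y(1, y) = 6*y**2 + 22*y + 20; vanishes at y ∈ {-2}. (1, -2): f_x = -1 ≠ 0.
  x = 2: f_y(2, y) = 6*y**2 + 26*y + 28; vanishes at y ∈ {-2}. (2, -2): f_x = 0, f = 0 — SINGULAR.
  x = 3: f_y(3, y) = 6*y**2 + 30*y + 36; vanishes at y ∈ {-3, -2}. (3, -3): f_x = -3 ≠ 0; (3, -2): f_x = -5 ≠ 0.
  x = 4: f_y(4, y) = 6*y**2 + 34*y + 44; vanishes at y ∈ {-2}. (4, -2): f_x = -16 ≠ 0.
Only singular point on the grid: (2, -2).
Classify: substitute x = 2 + u, y = -2 + v and expand: f = -u**3 - u**2 + 2*u*v**2 + 2*v**3 + v**2.
No constant or linear terms (consistent with a singular point). Quadratic part: -u**2 + v**2. Cubic part: -u**3 + 2*u*v**2 + 2*v**3.
The quadratic part v**2 - u**2 = (v − u)(v + u) splits into two distinct linear factors, so there are two distinct tangent lines y − -2 = ±(x − 2) — this is a node (ordinary double point).
Classification: node.
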